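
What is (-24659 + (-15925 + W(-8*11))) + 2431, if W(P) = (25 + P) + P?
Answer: -38304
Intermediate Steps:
W(P) = 25 + 2*P
(-24659 + (-15925 + W(-8*11))) + 2431 = (-24659 + (-15925 + (25 + 2*(-8*11)))) + 2431 = (-24659 + (-15925 + (25 + 2*(-88)))) + 2431 = (-24659 + (-15925 + (25 - 176))) + 2431 = (-24659 + (-15925 - 151)) + 2431 = (-24659 - 16076) + 2431 = -40735 + 2431 = -38304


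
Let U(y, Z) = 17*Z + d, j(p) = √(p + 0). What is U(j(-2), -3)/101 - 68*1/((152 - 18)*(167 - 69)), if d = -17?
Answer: -224961/331583 ≈ -0.67845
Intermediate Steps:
j(p) = √p
U(y, Z) = -17 + 17*Z (U(y, Z) = 17*Z - 17 = -17 + 17*Z)
U(j(-2), -3)/101 - 68*1/((152 - 18)*(167 - 69)) = (-17 + 17*(-3))/101 - 68*1/((152 - 18)*(167 - 69)) = (-17 - 51)*(1/101) - 68/(98*134) = -68*1/101 - 68/13132 = -68/101 - 68*1/13132 = -68/101 - 17/3283 = -224961/331583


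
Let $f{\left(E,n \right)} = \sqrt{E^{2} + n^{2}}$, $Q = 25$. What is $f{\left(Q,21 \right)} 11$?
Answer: $11 \sqrt{1066} \approx 359.15$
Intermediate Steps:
$f{\left(Q,21 \right)} 11 = \sqrt{25^{2} + 21^{2}} \cdot 11 = \sqrt{625 + 441} \cdot 11 = \sqrt{1066} \cdot 11 = 11 \sqrt{1066}$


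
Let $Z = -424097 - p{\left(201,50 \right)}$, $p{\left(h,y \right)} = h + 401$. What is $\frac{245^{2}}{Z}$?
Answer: $- \frac{60025}{424699} \approx -0.14134$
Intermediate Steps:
$p{\left(h,y \right)} = 401 + h$
$Z = -424699$ ($Z = -424097 - \left(401 + 201\right) = -424097 - 602 = -424699$)
$\frac{245^{2}}{Z} = \frac{245^{2}}{-424699} = 60025 \left(- \frac{1}{424699}\right) = - \frac{60025}{424699}$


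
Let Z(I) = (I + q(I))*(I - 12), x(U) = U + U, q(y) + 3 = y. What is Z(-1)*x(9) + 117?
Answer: 1287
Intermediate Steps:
q(y) = -3 + y
x(U) = 2*U
Z(I) = (-12 + I)*(-3 + 2*I) (Z(I) = (I + (-3 + I))*(I - 12) = (-3 + 2*I)*(-12 + I) = (-12 + I)*(-3 + 2*I))
Z(-1)*x(9) + 117 = (36 - 27*(-1) + 2*(-1)²)*(2*9) + 117 = (36 + 27 + 2*1)*18 + 117 = (36 + 27 + 2)*18 + 117 = 65*18 + 117 = 1170 + 117 = 1287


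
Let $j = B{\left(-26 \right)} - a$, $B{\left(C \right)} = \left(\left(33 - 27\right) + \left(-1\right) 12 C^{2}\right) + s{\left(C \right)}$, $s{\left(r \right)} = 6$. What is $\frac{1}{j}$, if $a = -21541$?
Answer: $\frac{1}{13441} \approx 7.4399 \cdot 10^{-5}$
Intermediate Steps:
$B{\left(C \right)} = 12 - 12 C^{2}$ ($B{\left(C \right)} = \left(\left(33 - 27\right) + \left(-1\right) 12 C^{2}\right) + 6 = \left(6 - 12 C^{2}\right) + 6 = 12 - 12 C^{2}$)
$j = 13441$ ($j = \left(12 - 12 \left(-26\right)^{2}\right) - -21541 = \left(12 - 8112\right) + 21541 = -8100 + 21541 = 13441$)
$\frac{1}{j} = \frac{1}{13441}$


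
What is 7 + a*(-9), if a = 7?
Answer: -56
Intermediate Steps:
7 + a*(-9) = 7 + 7*(-9) = 7 - 63 = -56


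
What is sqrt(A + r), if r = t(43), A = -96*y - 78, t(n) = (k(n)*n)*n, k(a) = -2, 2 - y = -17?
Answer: 20*I*sqrt(14) ≈ 74.833*I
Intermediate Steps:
y = 19 (y = 2 - 1*(-17) = 2 + 17 = 19)
t(n) = -2*n**2 (t(n) = (-2*n)*n = -2*n**2)
A = -1902 (A = -96*19 - 78 = -1824 - 78 = -1902)
r = -3698 (r = -2*43**2 = -2*1849 = -3698)
sqrt(A + r) = sqrt(-1902 - 3698) = sqrt(-5600) = 20*I*sqrt(14)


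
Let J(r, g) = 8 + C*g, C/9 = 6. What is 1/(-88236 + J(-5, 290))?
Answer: -1/72568 ≈ -1.3780e-5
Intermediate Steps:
C = 54 (C = 9*6 = 54)
J(r, g) = 8 + 54*g
1/(-88236 + J(-5, 290)) = 1/(-88236 + (8 + 54*290)) = 1/(-88236 + (8 + 15660)) = 1/(-88236 + 15668) = 1/(-72568) = -1/72568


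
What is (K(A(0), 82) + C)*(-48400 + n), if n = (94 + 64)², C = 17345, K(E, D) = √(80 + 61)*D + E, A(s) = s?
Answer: -406497420 - 1921752*√141 ≈ -4.2932e+8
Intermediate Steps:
K(E, D) = E + D*√141 (K(E, D) = √141*D + E = D*√141 + E = E + D*√141)
n = 24964 (n = 158² = 24964)
(K(A(0), 82) + C)*(-48400 + n) = ((0 + 82*√141) + 17345)*(-48400 + 24964) = (82*√141 + 17345)*(-23436) = (17345 + 82*√141)*(-23436) = -406497420 - 1921752*√141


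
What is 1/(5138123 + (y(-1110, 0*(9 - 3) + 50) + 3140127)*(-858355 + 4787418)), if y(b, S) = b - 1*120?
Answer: 1/12332929201634 ≈ 8.1084e-14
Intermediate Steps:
y(b, S) = -120 + b (y(b, S) = b - 120 = -120 + b)
1/(5138123 + (y(-1110, 0*(9 - 3) + 50) + 3140127)*(-858355 + 4787418)) = 1/(5138123 + ((-120 - 1110) + 3140127)*(-858355 + 4787418)) = 1/(5138123 + (-1230 + 3140127)*3929063) = 1/(5138123 + 3138897*3929063) = 1/(5138123 + 12332924063511) = 1/12332929201634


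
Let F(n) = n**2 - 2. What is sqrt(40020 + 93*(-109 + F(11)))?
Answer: 15*sqrt(182) ≈ 202.36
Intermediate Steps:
F(n) = -2 + n**2
sqrt(40020 + 93*(-109 + F(11))) = sqrt(40020 + 93*(-109 + (-2 + 11**2))) = sqrt(40020 + 93*(-109 + (-2 + 121))) = sqrt(40020 + 93*(-109 + 119)) = sqrt(40020 + 93*10) = sqrt(40020 + 930) = sqrt(40950) = 15*sqrt(182)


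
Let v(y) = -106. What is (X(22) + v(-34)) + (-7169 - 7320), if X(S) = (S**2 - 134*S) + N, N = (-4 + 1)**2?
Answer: -17050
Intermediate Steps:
N = 9 (N = (-3)**2 = 9)
X(S) = 9 + S**2 - 134*S (X(S) = (S**2 - 134*S) + 9 = 9 + S**2 - 134*S)
(X(22) + v(-34)) + (-7169 - 7320) = ((9 + 22**2 - 134*22) - 106) + (-7169 - 7320) = ((9 + 484 - 2948) - 106) - 14489 = (-2455 - 106) - 14489 = -2561 - 14489 = -17050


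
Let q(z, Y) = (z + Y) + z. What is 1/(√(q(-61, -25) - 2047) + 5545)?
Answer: 5545/30749219 - I*√2194/30749219 ≈ 0.00018033 - 1.5233e-6*I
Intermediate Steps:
q(z, Y) = Y + 2*z (q(z, Y) = (Y + z) + z = Y + 2*z)
1/(√(q(-61, -25) - 2047) + 5545) = 1/(√((-25 + 2*(-61)) - 2047) + 5545) = 1/(√((-25 - 122) - 2047) + 5545) = 1/(√(-147 - 2047) + 5545) = 1/(√(-2194) + 5545) = 1/(I*√2194 + 5545) = 1/(5545 + I*√2194)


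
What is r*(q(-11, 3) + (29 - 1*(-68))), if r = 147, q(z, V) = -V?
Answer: 13818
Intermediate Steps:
r*(q(-11, 3) + (29 - 1*(-68))) = 147*(-1*3 + (29 - 1*(-68))) = 147*(-3 + (29 + 68)) = 147*(-3 + 97) = 147*94 = 13818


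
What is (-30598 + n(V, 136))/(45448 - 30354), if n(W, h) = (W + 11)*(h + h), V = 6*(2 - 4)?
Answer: -15435/7547 ≈ -2.0452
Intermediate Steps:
V = -12 (V = 6*(-2) = -12)
n(W, h) = 2*h*(11 + W) (n(W, h) = (11 + W)*(2*h) = 2*h*(11 + W))
(-30598 + n(V, 136))/(45448 - 30354) = (-30598 + 2*136*(11 - 12))/(45448 - 30354) = (-30598 + 2*136*(-1))/15094 = (-30598 - 272)*(1/15094) = -30870*1/15094 = -15435/7547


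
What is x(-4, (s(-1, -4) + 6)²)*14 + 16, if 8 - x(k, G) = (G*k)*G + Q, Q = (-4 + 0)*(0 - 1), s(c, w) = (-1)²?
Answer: 134528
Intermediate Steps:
s(c, w) = 1
Q = 4 (Q = -4*(-1) = 4)
x(k, G) = 4 - k*G² (x(k, G) = 8 - ((G*k)*G + 4) = 8 - (k*G² + 4) = 8 - (4 + k*G²) = 8 + (-4 - k*G²) = 4 - k*G²)
x(-4, (s(-1, -4) + 6)²)*14 + 16 = (4 - 1*(-4)*((1 + 6)²)²)*14 + 16 = (4 - 1*(-4)*(7²)²)*14 + 16 = (4 - 1*(-4)*49²)*14 + 16 = (4 - 1*(-4)*2401)*14 + 16 = (4 + 9604)*14 + 16 = 9608*14 + 16 = 134512 + 16 = 134528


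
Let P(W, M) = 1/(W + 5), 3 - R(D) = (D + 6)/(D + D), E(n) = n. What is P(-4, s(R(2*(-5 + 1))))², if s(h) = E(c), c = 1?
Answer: 1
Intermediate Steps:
R(D) = 3 - (6 + D)/(2*D) (R(D) = 3 - (D + 6)/(D + D) = 3 - (6 + D)/(2*D))
s(h) = 1
P(W, M) = 1/(5 + W)
P(-4, s(R(2*(-5 + 1))))² = (1/(5 - 4))² = (1/1)² = 1² = 1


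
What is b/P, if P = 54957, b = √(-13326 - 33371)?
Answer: I*√953/7851 ≈ 0.0039321*I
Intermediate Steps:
b = 7*I*√953 (b = √(-46697) = 7*I*√953 ≈ 216.09*I)
b/P = (7*I*√953)/54957 = (7*I*√953)*(1/54957) = I*√953/7851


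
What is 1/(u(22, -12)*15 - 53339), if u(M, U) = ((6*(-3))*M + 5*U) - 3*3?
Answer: -1/60314 ≈ -1.6580e-5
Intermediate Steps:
u(M, U) = -9 - 18*M + 5*U (u(M, U) = (-18*M + 5*U) - 9 = -9 - 18*M + 5*U)
1/(u(22, -12)*15 - 53339) = 1/((-9 - 18*22 + 5*(-12))*15 - 53339) = 1/((-9 - 396 - 60)*15 - 53339) = 1/(-465*15 - 53339) = 1/(-6975 - 53339) = 1/(-60314) = -1/60314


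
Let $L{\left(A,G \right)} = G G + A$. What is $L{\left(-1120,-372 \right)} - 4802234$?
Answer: $-4664970$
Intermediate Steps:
$L{\left(A,G \right)} = A + G^{2}$ ($L{\left(A,G \right)} = G^{2} + A = A + G^{2}$)
$L{\left(-1120,-372 \right)} - 4802234 = \left(-1120 + \left(-372\right)^{2}\right) - 4802234 = \left(-1120 + 138384\right) - 4802234 = 137264 - 4802234 = -4664970$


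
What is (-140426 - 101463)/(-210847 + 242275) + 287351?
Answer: 9030625339/31428 ≈ 2.8734e+5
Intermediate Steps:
(-140426 - 101463)/(-210847 + 242275) + 287351 = -241889/31428 + 287351 = 9030625339/31428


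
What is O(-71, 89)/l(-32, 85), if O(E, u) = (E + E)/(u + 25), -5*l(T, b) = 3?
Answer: 355/171 ≈ 2.0760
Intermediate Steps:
l(T, b) = -⅗ (l(T, b) = -⅕*3 = -⅗)
O(E, u) = 2*E/(25 + u) (O(E, u) = (2*E)/(25 + u) = 2*E/(25 + u))
O(-71, 89)/l(-32, 85) = (2*(-71)/(25 + 89))/(-⅗) = (2*(-71)/114)*(-5/3) = (2*(-71)*(1/114))*(-5/3) = -71/57*(-5/3) = 355/171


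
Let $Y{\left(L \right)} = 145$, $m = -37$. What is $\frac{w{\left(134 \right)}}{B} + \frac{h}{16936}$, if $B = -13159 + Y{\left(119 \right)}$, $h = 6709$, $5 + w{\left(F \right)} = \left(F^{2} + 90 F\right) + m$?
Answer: $- \frac{210164369}{110202552} \approx -1.9071$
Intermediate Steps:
$w{\left(F \right)} = -42 + F^{2} + 90 F$ ($w{\left(F \right)} = -5 - \left(37 - F^{2} - 90 F\right) = -5 + \left(-37 + F^{2} + 90 F\right) = -42 + F^{2} + 90 F$)
$B = -13014$ ($B = -13159 + 145 = -13014$)
$\frac{w{\left(134 \right)}}{B} + \frac{h}{16936} = \frac{-42 + 134^{2} + 90 \cdot 134}{-13014} + \frac{6709}{16936} = \left(-42 + 17956 + 12060\right) \left(- \frac{1}{13014}\right) + 6709 \cdot \frac{1}{16936} = 29974 \left(- \frac{1}{13014}\right) + \frac{6709}{16936} = - \frac{14987}{6507} + \frac{6709}{16936} = - \frac{210164369}{110202552}$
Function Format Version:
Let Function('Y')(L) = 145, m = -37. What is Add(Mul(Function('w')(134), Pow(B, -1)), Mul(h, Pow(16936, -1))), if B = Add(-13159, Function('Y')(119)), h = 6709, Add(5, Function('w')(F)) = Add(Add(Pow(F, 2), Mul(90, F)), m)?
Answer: Rational(-210164369, 110202552) ≈ -1.9071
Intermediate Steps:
Function('w')(F) = Add(-42, Pow(F, 2), Mul(90, F)) (Function('w')(F) = Add(-5, Add(Add(Pow(F, 2), Mul(90, F)), -37)) = Add(-5, Add(-37, Pow(F, 2), Mul(90, F))) = Add(-42, Pow(F, 2), Mul(90, F)))
B = -13014 (B = Add(-13159, 145) = -13014)
Add(Mul(Function('w')(134), Pow(B, -1)), Mul(h, Pow(16936, -1))) = Add(Mul(Add(-42, Pow(134, 2), Mul(90, 134)), Pow(-13014, -1)), Mul(6709, Pow(16936, -1))) = Add(Mul(Add(-42, 17956, 12060), Rational(-1, 13014)), Mul(6709, Rational(1, 16936))) = Add(Mul(29974, Rational(-1, 13014)), Rational(6709, 16936)) = Add(Rational(-14987, 6507), Rational(6709, 16936)) = Rational(-210164369, 110202552)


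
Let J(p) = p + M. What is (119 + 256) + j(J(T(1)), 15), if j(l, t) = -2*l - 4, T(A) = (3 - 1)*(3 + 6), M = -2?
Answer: 339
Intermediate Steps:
T(A) = 18 (T(A) = 2*9 = 18)
J(p) = -2 + p (J(p) = p - 2 = -2 + p)
j(l, t) = -4 - 2*l
(119 + 256) + j(J(T(1)), 15) = (119 + 256) + (-4 - 2*(-2 + 18)) = 375 + (-4 - 2*16) = 375 + (-4 - 32) = 375 - 36 = 339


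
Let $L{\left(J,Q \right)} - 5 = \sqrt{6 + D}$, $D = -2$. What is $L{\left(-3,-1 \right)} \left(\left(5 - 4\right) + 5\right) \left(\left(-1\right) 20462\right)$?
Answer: $-859404$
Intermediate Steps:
$L{\left(J,Q \right)} = 7$ ($L{\left(J,Q \right)} = 5 + \sqrt{6 - 2} = 5 + \sqrt{4} = 5 + 2 = 7$)
$L{\left(-3,-1 \right)} \left(\left(5 - 4\right) + 5\right) \left(\left(-1\right) 20462\right) = 7 \left(\left(5 - 4\right) + 5\right) \left(\left(-1\right) 20462\right) = 7 \left(1 + 5\right) \left(-20462\right) = 7 \cdot 6 \left(-20462\right) = 42 \left(-20462\right) = -859404$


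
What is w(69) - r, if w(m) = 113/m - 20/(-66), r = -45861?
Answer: 11603324/253 ≈ 45863.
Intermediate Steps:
w(m) = 10/33 + 113/m (w(m) = 113/m - 20*(-1/66) = 113/m + 10/33 = 10/33 + 113/m)
w(69) - r = (10/33 + 113/69) - 1*(-45861) = (10/33 + 113*(1/69)) + 45861 = (10/33 + 113/69) + 45861 = 491/253 + 45861 = 11603324/253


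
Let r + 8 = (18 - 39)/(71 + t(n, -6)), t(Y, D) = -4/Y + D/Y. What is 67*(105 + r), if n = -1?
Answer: 175004/27 ≈ 6481.6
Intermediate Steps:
r = -223/27 (r = -8 + (18 - 39)/(71 + (-4 - 6)/(-1)) = -8 - 21/(71 - 1*(-10)) = -8 - 21/(71 + 10) = -8 - 21/81 = -8 - 21*1/81 = -8 - 7/27 = -223/27 ≈ -8.2593)
67*(105 + r) = 67*(105 - 223/27) = 67*(2612/27) = 175004/27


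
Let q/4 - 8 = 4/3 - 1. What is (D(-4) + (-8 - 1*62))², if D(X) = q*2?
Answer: 100/9 ≈ 11.111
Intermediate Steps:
q = 100/3 (q = 32 + 4*(4/3 - 1) = 32 + 4*(⅓) = 32 + 4/3 = 100/3 ≈ 33.333)
D(X) = 200/3 (D(X) = (100/3)*2 = 200/3)
(D(-4) + (-8 - 1*62))² = (200/3 + (-8 - 1*62))² = (200/3 + (-8 - 62))² = (200/3 - 70)² = (-10/3)² = 100/9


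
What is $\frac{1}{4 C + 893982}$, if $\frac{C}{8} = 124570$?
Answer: $\frac{1}{4880222} \approx 2.0491 \cdot 10^{-7}$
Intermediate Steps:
$C = 996560$ ($C = 8 \cdot 124570 = 996560$)
$\frac{1}{4 C + 893982} = \frac{1}{4 \cdot 996560 + 893982} = \frac{1}{3986240 + 893982} = \frac{1}{4880222}$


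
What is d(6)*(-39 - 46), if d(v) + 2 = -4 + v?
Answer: 0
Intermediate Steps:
d(v) = -6 + v (d(v) = -2 + (-4 + v) = -6 + v)
d(6)*(-39 - 46) = (-6 + 6)*(-39 - 46) = 0*(-85) = 0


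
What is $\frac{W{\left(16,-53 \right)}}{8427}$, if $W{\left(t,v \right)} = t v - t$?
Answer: $- \frac{288}{2809} \approx -0.10253$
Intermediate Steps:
$W{\left(t,v \right)} = - t + t v$
$\frac{W{\left(16,-53 \right)}}{8427} = \frac{16 \left(-1 - 53\right)}{8427} = 16 \left(-54\right) \frac{1}{8427} = \left(-864\right) \frac{1}{8427} = - \frac{288}{2809}$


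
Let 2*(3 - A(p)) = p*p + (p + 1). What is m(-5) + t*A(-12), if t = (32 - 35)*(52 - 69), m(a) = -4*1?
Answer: -6485/2 ≈ -3242.5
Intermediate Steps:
A(p) = 5/2 - p/2 - p**2/2 (A(p) = 3 - (p*p + (p + 1))/2 = 3 - (p**2 + (1 + p))/2 = 3 - (1 + p + p**2)/2 = 3 + (-1/2 - p/2 - p**2/2) = 5/2 - p/2 - p**2/2)
m(a) = -4
t = 51 (t = -3*(-17) = 51)
m(-5) + t*A(-12) = -4 + 51*(5/2 - 1/2*(-12) - 1/2*(-12)**2) = -4 + 51*(5/2 + 6 - 1/2*144) = -4 + 51*(5/2 + 6 - 72) = -4 + 51*(-127/2) = -4 - 6477/2 = -6485/2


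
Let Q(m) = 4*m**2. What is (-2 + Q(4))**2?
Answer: 3844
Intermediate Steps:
(-2 + Q(4))**2 = (-2 + 4*4**2)**2 = (-2 + 4*16)**2 = (-2 + 64)**2 = 62**2 = 3844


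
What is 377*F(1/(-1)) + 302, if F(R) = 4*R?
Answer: -1206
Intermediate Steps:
377*F(1/(-1)) + 302 = 377*(4/(-1)) + 302 = 377*(4*(-1)) + 302 = 377*(-4) + 302 = -1508 + 302 = -1206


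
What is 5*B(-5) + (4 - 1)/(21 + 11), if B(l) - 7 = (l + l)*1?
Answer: -477/32 ≈ -14.906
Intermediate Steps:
B(l) = 7 + 2*l (B(l) = 7 + (l + l)*1 = 7 + (2*l)*1 = 7 + 2*l)
5*B(-5) + (4 - 1)/(21 + 11) = 5*(7 + 2*(-5)) + (4 - 1)/(21 + 11) = 5*(7 - 10) + 3/32 = 5*(-3) + 3*(1/32) = -15 + 3/32 = -477/32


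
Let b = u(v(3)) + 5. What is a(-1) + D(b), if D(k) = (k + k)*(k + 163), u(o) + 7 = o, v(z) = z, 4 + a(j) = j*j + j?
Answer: 324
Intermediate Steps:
a(j) = -4 + j + j² (a(j) = -4 + (j*j + j) = -4 + (j² + j) = -4 + (j + j²) = -4 + j + j²)
u(o) = -7 + o
b = 1 (b = (-7 + 3) + 5 = -4 + 5 = 1)
D(k) = 2*k*(163 + k) (D(k) = (2*k)*(163 + k) = 2*k*(163 + k))
a(-1) + D(b) = (-4 - 1 + (-1)²) + 2*1*(163 + 1) = (-4 - 1 + 1) + 2*1*164 = -4 + 328 = 324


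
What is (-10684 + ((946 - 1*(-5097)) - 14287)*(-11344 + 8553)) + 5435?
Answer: 23003755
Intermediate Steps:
(-10684 + ((946 - 1*(-5097)) - 14287)*(-11344 + 8553)) + 5435 = (-10684 + ((946 + 5097) - 14287)*(-2791)) + 5435 = (-10684 + (6043 - 14287)*(-2791)) + 5435 = (-10684 - 8244*(-2791)) + 5435 = (-10684 + 23009004) + 5435 = 22998320 + 5435 = 23003755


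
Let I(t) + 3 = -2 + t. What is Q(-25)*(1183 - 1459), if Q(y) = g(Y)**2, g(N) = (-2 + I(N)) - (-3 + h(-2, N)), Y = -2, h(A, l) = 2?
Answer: -17664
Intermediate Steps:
I(t) = -5 + t (I(t) = -3 + (-2 + t) = -5 + t)
g(N) = -6 + N (g(N) = (-2 + (-5 + N)) - (-3 + 2) = (-7 + N) - 1*(-1) = (-7 + N) + 1 = -6 + N)
Q(y) = 64 (Q(y) = (-6 - 2)**2 = (-8)**2 = 64)
Q(-25)*(1183 - 1459) = 64*(1183 - 1459) = 64*(-276) = -17664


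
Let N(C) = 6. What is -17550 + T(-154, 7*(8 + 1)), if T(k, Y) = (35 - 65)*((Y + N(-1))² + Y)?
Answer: -162270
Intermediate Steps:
T(k, Y) = -30*Y - 30*(6 + Y)² (T(k, Y) = (35 - 65)*((Y + 6)² + Y) = -30*((6 + Y)² + Y) = -30*(Y + (6 + Y)²) = -30*Y - 30*(6 + Y)²)
-17550 + T(-154, 7*(8 + 1)) = -17550 + (-210*(8 + 1) - 30*(6 + 7*(8 + 1))²) = -17550 + (-210*9 - 30*(6 + 7*9)²) = -17550 + (-30*63 - 30*(6 + 63)²) = -17550 + (-1890 - 30*69²) = -17550 + (-1890 - 30*4761) = -17550 + (-1890 - 142830) = -17550 - 144720 = -162270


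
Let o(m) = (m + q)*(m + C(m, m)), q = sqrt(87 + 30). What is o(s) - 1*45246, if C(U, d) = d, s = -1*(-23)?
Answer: -44188 + 138*sqrt(13) ≈ -43690.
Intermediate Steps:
s = 23
q = 3*sqrt(13) (q = sqrt(117) = 3*sqrt(13) ≈ 10.817)
o(m) = 2*m*(m + 3*sqrt(13)) (o(m) = (m + 3*sqrt(13))*(m + m) = (m + 3*sqrt(13))*(2*m) = 2*m*(m + 3*sqrt(13)))
o(s) - 1*45246 = 2*23*(23 + 3*sqrt(13)) - 1*45246 = (1058 + 138*sqrt(13)) - 45246 = -44188 + 138*sqrt(13)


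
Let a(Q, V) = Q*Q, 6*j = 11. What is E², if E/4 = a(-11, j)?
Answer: 234256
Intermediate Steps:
j = 11/6 (j = (⅙)*11 = 11/6 ≈ 1.8333)
a(Q, V) = Q²
E = 484 (E = 4*(-11)² = 4*121 = 484)
E² = 484² = 234256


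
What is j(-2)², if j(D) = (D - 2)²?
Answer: 256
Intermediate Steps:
j(D) = (-2 + D)²
j(-2)² = ((-2 - 2)²)² = ((-4)²)² = 16² = 256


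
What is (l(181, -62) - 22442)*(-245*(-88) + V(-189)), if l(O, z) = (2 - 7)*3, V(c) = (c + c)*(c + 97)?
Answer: -1265137552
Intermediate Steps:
V(c) = 2*c*(97 + c) (V(c) = (2*c)*(97 + c) = 2*c*(97 + c))
l(O, z) = -15 (l(O, z) = -5*3 = -15)
(l(181, -62) - 22442)*(-245*(-88) + V(-189)) = (-15 - 22442)*(-245*(-88) + 2*(-189)*(97 - 189)) = -22457*(21560 + 2*(-189)*(-92)) = -22457*(21560 + 34776) = -22457*56336 = -1265137552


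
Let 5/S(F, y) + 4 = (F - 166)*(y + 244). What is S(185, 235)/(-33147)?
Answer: -5/301538259 ≈ -1.6582e-8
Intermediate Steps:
S(F, y) = 5/(-4 + (-166 + F)*(244 + y)) (S(F, y) = 5/(-4 + (F - 166)*(y + 244)) = 5/(-4 + (-166 + F)*(244 + y)))
S(185, 235)/(-33147) = (5/(-40508 - 166*235 + 244*185 + 185*235))/(-33147) = (5/(-40508 - 39010 + 45140 + 43475))*(-1/33147) = (5/9097)*(-1/33147) = -5/301538259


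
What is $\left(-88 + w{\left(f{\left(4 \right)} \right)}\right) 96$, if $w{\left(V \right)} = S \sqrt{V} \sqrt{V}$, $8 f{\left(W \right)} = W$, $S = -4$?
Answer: $-8640$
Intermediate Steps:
$f{\left(W \right)} = \frac{W}{8}$
$w{\left(V \right)} = - 4 V$ ($w{\left(V \right)} = - 4 \sqrt{V} \sqrt{V} = - 4 V$)
$\left(-88 + w{\left(f{\left(4 \right)} \right)}\right) 96 = \left(-88 - 4 \cdot \frac{1}{8} \cdot 4\right) 96 = \left(-88 - 2\right) 96 = \left(-90\right) 96 = -8640$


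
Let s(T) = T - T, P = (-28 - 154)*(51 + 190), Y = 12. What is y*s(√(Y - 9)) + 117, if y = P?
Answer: 117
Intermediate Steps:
P = -43862 (P = -182*241 = -43862)
y = -43862
s(T) = 0
y*s(√(Y - 9)) + 117 = -43862*0 + 117 = 0 + 117 = 117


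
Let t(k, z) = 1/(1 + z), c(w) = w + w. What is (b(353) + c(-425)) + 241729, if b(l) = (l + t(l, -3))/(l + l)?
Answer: 340121853/1412 ≈ 2.4088e+5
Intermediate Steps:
c(w) = 2*w
b(l) = (-½ + l)/(2*l) (b(l) = (l + 1/(1 - 3))/(l + l) = (l + 1/(-2))/((2*l)) = (l - ½)*(1/(2*l)) = (-½ + l)*(1/(2*l)) = (-½ + l)/(2*l))
(b(353) + c(-425)) + 241729 = ((¼)*(-1 + 2*353)/353 + 2*(-425)) + 241729 = ((¼)*(1/353)*(-1 + 706) - 850) + 241729 = ((¼)*(1/353)*705 - 850) + 241729 = (705/1412 - 850) + 241729 = -1199495/1412 + 241729 = 340121853/1412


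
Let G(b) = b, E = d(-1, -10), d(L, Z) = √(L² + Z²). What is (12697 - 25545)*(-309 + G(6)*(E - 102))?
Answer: 11833008 - 77088*√101 ≈ 1.1058e+7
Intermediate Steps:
E = √101 (E = √((-1)² + (-10)²) = √(1 + 100) = √101 ≈ 10.050)
(12697 - 25545)*(-309 + G(6)*(E - 102)) = (12697 - 25545)*(-309 + 6*(√101 - 102)) = -12848*(-309 + 6*(-102 + √101)) = -12848*(-309 + (-612 + 6*√101)) = -12848*(-921 + 6*√101) = 11833008 - 77088*√101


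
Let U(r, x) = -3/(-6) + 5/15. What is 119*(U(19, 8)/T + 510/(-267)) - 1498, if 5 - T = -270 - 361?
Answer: -585901477/339624 ≈ -1725.1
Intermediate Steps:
T = 636 (T = 5 - (-270 - 361) = 5 - 1*(-631) = 5 + 631 = 636)
U(r, x) = ⅚ (U(r, x) = -3*(-⅙) + 5*(1/15) = ½ + ⅓ = ⅚)
119*(U(19, 8)/T + 510/(-267)) - 1498 = 119*((⅚)/636 + 510/(-267)) - 1498 = 119*((⅚)*(1/636) + 510*(-1/267)) - 1498 = 119*(5/3816 - 170/89) - 1498 = 119*(-648275/339624) - 1498 = -77144725/339624 - 1498 = -585901477/339624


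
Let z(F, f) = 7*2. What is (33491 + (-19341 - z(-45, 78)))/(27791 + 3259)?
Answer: 2356/5175 ≈ 0.45527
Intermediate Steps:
z(F, f) = 14
(33491 + (-19341 - z(-45, 78)))/(27791 + 3259) = (33491 + (-19341 - 1*14))/(27791 + 3259) = (33491 + (-19341 - 14))/31050 = (33491 - 19355)*(1/31050) = 14136*(1/31050) = 2356/5175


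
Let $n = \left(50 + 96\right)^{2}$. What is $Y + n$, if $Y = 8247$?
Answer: $29563$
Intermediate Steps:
$n = 21316$ ($n = 146^{2} = 21316$)
$Y + n = 8247 + 21316 = 29563$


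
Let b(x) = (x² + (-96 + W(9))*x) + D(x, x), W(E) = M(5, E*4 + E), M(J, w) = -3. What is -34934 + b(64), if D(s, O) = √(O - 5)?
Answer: -37174 + √59 ≈ -37166.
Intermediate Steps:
W(E) = -3
D(s, O) = √(-5 + O)
b(x) = x² + √(-5 + x) - 99*x (b(x) = (x² + (-96 - 3)*x) + √(-5 + x) = (x² - 99*x) + √(-5 + x) = x² + √(-5 + x) - 99*x)
-34934 + b(64) = -34934 + (64² + √(-5 + 64) - 99*64) = -34934 + (4096 + √59 - 6336) = -34934 + (-2240 + √59) = -37174 + √59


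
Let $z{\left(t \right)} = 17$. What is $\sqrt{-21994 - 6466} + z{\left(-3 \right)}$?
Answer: $17 + 2 i \sqrt{7115} \approx 17.0 + 168.7 i$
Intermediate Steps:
$\sqrt{-21994 - 6466} + z{\left(-3 \right)} = \sqrt{-21994 - 6466} + 17 = \sqrt{-28460} + 17 = 2 i \sqrt{7115} + 17 = 17 + 2 i \sqrt{7115}$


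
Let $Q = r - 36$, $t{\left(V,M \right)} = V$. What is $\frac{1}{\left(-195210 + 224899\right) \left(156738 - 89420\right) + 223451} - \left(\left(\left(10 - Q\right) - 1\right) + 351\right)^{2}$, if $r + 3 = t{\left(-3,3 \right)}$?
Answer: $- \frac{323018527875011}{1998827553} \approx -1.616 \cdot 10^{5}$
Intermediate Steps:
$r = -6$ ($r = -3 - 3 = -6$)
$Q = -42$ ($Q = -6 - 36 = -42$)
$\frac{1}{\left(-195210 + 224899\right) \left(156738 - 89420\right) + 223451} - \left(\left(\left(10 - Q\right) - 1\right) + 351\right)^{2} = \frac{1}{\left(-195210 + 224899\right) \left(156738 - 89420\right) + 223451} - \left(\left(\left(10 - -42\right) - 1\right) + 351\right)^{2} = \frac{1}{29689 \cdot 67318 + 223451} - \left(\left(\left(10 + 42\right) - 1\right) + 351\right)^{2} = \frac{1}{1998604102 + 223451} - \left(\left(52 - 1\right) + 351\right)^{2} = \frac{1}{1998827553} - \left(51 + 351\right)^{2} = \frac{1}{1998827553} - 402^{2} = \frac{1}{1998827553} - 161604 = - \frac{323018527875011}{1998827553}$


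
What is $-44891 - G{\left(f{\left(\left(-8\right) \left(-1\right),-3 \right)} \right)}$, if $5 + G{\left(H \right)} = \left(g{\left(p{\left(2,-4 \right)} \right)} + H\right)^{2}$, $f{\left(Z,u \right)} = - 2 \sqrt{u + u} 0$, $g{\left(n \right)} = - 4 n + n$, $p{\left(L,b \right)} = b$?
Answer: $-45030$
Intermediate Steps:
$g{\left(n \right)} = - 3 n$
$f{\left(Z,u \right)} = 0$ ($f{\left(Z,u \right)} = - 2 \sqrt{2 u} 0 = - 2 \sqrt{2} \sqrt{u} 0 = 0$)
$G{\left(H \right)} = -5 + \left(12 + H\right)^{2}$ ($G{\left(H \right)} = -5 + \left(\left(-3\right) \left(-4\right) + H\right)^{2} = -5 + \left(12 + H\right)^{2}$)
$-44891 - G{\left(f{\left(\left(-8\right) \left(-1\right),-3 \right)} \right)} = -44891 - \left(-5 + \left(12 + 0\right)^{2}\right) = -44891 - \left(-5 + 12^{2}\right) = -44891 - \left(-5 + 144\right) = -44891 - 139 = -45030$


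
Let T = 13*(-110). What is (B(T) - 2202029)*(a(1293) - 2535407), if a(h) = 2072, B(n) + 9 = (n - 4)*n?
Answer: 383592519030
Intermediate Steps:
T = -1430
B(n) = -9 + n*(-4 + n) (B(n) = -9 + (n - 4)*n = -9 + (-4 + n)*n = -9 + n*(-4 + n))
(B(T) - 2202029)*(a(1293) - 2535407) = ((-9 + (-1430)² - 4*(-1430)) - 2202029)*(2072 - 2535407) = ((-9 + 2044900 + 5720) - 2202029)*(-2533335) = (2050611 - 2202029)*(-2533335) = -151418*(-2533335) = 383592519030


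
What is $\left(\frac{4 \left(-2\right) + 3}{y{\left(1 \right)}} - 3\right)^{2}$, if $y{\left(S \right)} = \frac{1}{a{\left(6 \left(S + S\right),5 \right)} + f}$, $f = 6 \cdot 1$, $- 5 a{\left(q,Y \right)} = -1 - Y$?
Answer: $1521$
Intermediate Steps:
$a{\left(q,Y \right)} = \frac{1}{5} + \frac{Y}{5}$ ($a{\left(q,Y \right)} = - \frac{-1 - Y}{5} = \frac{1}{5} + \frac{Y}{5}$)
$f = 6$
$y{\left(S \right)} = \frac{5}{36}$ ($y{\left(S \right)} = \frac{1}{\left(\frac{1}{5} + \frac{1}{5} \cdot 5\right) + 6} = \frac{1}{\left(\frac{1}{5} + 1\right) + 6} = \frac{1}{\frac{6}{5} + 6} = \frac{1}{\frac{36}{5}} = \frac{5}{36}$)
$\left(\frac{4 \left(-2\right) + 3}{y{\left(1 \right)}} - 3\right)^{2} = \left(\frac{4 \left(-2\right) + 3}{\frac{5}{36}} - 3\right)^{2} = \left(\left(-8 + 3\right) \frac{36}{5} - 3\right)^{2} = \left(\left(-5\right) \frac{36}{5} - 3\right)^{2} = \left(-36 - 3\right)^{2} = \left(-39\right)^{2} = 1521$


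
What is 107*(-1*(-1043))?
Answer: 111601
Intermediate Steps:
107*(-1*(-1043)) = 107*1043 = 111601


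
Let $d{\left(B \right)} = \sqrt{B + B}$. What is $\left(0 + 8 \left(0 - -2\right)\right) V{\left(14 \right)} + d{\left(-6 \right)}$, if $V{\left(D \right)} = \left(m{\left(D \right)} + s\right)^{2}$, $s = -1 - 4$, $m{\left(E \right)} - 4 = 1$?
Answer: $2 i \sqrt{3} \approx 3.4641 i$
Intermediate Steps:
$m{\left(E \right)} = 5$ ($m{\left(E \right)} = 4 + 1 = 5$)
$s = -5$
$d{\left(B \right)} = \sqrt{2} \sqrt{B}$ ($d{\left(B \right)} = \sqrt{2 B} = \sqrt{2} \sqrt{B}$)
$V{\left(D \right)} = 0$ ($V{\left(D \right)} = \left(5 - 5\right)^{2} = 0^{2} = 0$)
$\left(0 + 8 \left(0 - -2\right)\right) V{\left(14 \right)} + d{\left(-6 \right)} = \left(0 + 8 \left(0 - -2\right)\right) 0 + \sqrt{2} \sqrt{-6} = \left(0 + 8 \left(0 + 2\right)\right) 0 + \sqrt{2} i \sqrt{6} = \left(0 + 8 \cdot 2\right) 0 + 2 i \sqrt{3} = \left(0 + 16\right) 0 + 2 i \sqrt{3} = 16 \cdot 0 + 2 i \sqrt{3} = 0 + 2 i \sqrt{3} = 2 i \sqrt{3}$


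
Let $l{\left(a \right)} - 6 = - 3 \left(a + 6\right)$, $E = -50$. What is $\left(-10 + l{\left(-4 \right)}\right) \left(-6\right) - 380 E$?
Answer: $19060$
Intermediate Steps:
$l{\left(a \right)} = -12 - 3 a$ ($l{\left(a \right)} = 6 - 3 \left(a + 6\right) = 6 - 3 \left(6 + a\right) = 6 - \left(18 + 3 a\right) = -12 - 3 a$)
$\left(-10 + l{\left(-4 \right)}\right) \left(-6\right) - 380 E = \left(-10 - 0\right) \left(-6\right) - -19000 = \left(-10 + \left(-12 + 12\right)\right) \left(-6\right) + 19000 = \left(-10 + 0\right) \left(-6\right) + 19000 = \left(-10\right) \left(-6\right) + 19000 = 60 + 19000 = 19060$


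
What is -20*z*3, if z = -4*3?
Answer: 720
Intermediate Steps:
z = -12
-20*z*3 = -20*(-12)*3 = 240*3 = 720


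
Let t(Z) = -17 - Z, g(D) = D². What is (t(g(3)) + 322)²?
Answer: 87616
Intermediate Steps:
(t(g(3)) + 322)² = ((-17 - 1*3²) + 322)² = ((-17 - 1*9) + 322)² = ((-17 - 9) + 322)² = (-26 + 322)² = 296² = 87616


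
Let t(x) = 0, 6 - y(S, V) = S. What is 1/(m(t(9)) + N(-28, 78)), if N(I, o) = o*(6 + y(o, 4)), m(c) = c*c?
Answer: -1/5148 ≈ -0.00019425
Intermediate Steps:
y(S, V) = 6 - S
m(c) = c**2
N(I, o) = o*(12 - o) (N(I, o) = o*(6 + (6 - o)) = o*(12 - o))
1/(m(t(9)) + N(-28, 78)) = 1/(0**2 + 78*(12 - 1*78)) = 1/(0 + 78*(12 - 78)) = 1/(0 + 78*(-66)) = 1/(0 - 5148) = 1/(-5148) = -1/5148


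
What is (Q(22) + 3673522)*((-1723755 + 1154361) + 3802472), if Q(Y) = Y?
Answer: 11876854288432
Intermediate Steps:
(Q(22) + 3673522)*((-1723755 + 1154361) + 3802472) = (22 + 3673522)*((-1723755 + 1154361) + 3802472) = 3673544*(-569394 + 3802472) = 3673544*3233078 = 11876854288432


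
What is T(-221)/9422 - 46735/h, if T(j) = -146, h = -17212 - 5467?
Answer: 218513018/106840769 ≈ 2.0452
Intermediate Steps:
h = -22679
T(-221)/9422 - 46735/h = -146/9422 - 46735/(-22679) = -146*1/9422 - 46735*(-1/22679) = -73/4711 + 46735/22679 = 218513018/106840769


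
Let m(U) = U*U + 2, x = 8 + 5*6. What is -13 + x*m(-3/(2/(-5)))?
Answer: 4401/2 ≈ 2200.5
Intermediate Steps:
x = 38 (x = 8 + 30 = 38)
m(U) = 2 + U² (m(U) = U² + 2 = 2 + U²)
-13 + x*m(-3/(2/(-5))) = -13 + 38*(2 + (-3/(2/(-5)))²) = -13 + 38*(2 + (-3/(2*(-⅕)))²) = -13 + 38*(2 + (-3/(-⅖))²) = -13 + 38*(2 + (-3*(-5/2))²) = -13 + 38*(2 + (15/2)²) = -13 + 38*(2 + 225/4) = -13 + 38*(233/4) = -13 + 4427/2 = 4401/2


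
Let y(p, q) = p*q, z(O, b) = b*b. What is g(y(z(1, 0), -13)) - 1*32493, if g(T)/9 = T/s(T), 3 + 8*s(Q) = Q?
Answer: -32493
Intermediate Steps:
s(Q) = -3/8 + Q/8
z(O, b) = b²
g(T) = 9*T/(-3/8 + T/8) (g(T) = 9*(T/(-3/8 + T/8)) = 9*T/(-3/8 + T/8))
g(y(z(1, 0), -13)) - 1*32493 = 72*(0²*(-13))/(-3 + 0²*(-13)) - 1*32493 = 72*(0*(-13))/(-3 + 0*(-13)) - 32493 = 72*0/(-3 + 0) - 32493 = 72*0/(-3) - 32493 = 72*0*(-⅓) - 32493 = 0 - 32493 = -32493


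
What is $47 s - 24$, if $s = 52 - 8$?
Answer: $2044$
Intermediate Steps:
$s = 44$ ($s = 52 - 8 = 44$)
$47 s - 24 = 47 \cdot 44 - 24 = 2068 - 24 = 2044$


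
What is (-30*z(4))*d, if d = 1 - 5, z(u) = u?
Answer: 480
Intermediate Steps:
d = -4
(-30*z(4))*d = -30*4*(-4) = -120*(-4) = 480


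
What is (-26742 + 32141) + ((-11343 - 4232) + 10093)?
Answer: -83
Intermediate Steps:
(-26742 + 32141) + ((-11343 - 4232) + 10093) = 5399 + (-15575 + 10093) = 5399 - 5482 = -83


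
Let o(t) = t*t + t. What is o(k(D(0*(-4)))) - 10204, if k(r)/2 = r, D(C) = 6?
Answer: -10048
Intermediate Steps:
k(r) = 2*r
o(t) = t + t**2 (o(t) = t**2 + t = t + t**2)
o(k(D(0*(-4)))) - 10204 = (2*6)*(1 + 2*6) - 10204 = 12*(1 + 12) - 10204 = 12*13 - 10204 = 156 - 10204 = -10048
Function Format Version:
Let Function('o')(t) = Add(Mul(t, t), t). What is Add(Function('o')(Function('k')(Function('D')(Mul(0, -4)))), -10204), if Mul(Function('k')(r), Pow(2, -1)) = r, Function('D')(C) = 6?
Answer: -10048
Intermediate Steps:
Function('k')(r) = Mul(2, r)
Function('o')(t) = Add(t, Pow(t, 2)) (Function('o')(t) = Add(Pow(t, 2), t) = Add(t, Pow(t, 2)))
Add(Function('o')(Function('k')(Function('D')(Mul(0, -4)))), -10204) = Add(Mul(Mul(2, 6), Add(1, Mul(2, 6))), -10204) = Add(Mul(12, Add(1, 12)), -10204) = Add(Mul(12, 13), -10204) = Add(156, -10204) = -10048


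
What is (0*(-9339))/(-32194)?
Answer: 0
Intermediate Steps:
(0*(-9339))/(-32194) = 0*(-1/32194) = 0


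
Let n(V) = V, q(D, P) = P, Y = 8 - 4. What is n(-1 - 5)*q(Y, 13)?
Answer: -78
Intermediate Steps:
Y = 4
n(-1 - 5)*q(Y, 13) = (-1 - 5)*13 = -6*13 = -78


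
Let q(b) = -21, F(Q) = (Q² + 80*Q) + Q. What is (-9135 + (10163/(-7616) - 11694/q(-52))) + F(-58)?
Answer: -75501043/7616 ≈ -9913.5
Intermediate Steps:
F(Q) = Q² + 81*Q
(-9135 + (10163/(-7616) - 11694/q(-52))) + F(-58) = (-9135 + (10163/(-7616) - 11694/(-21))) - 58*(81 - 58) = (-9135 + (10163*(-1/7616) - 11694*(-1/21))) - 58*23 = (-9135 + (-10163/7616 + 3898/7)) - 1334 = (-9135 + 4230861/7616) - 1334 = -65341299/7616 - 1334 = -75501043/7616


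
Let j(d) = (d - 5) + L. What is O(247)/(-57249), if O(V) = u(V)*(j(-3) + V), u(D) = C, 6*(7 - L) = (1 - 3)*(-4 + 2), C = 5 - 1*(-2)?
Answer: -5152/171747 ≈ -0.029998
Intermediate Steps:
C = 7 (C = 5 + 2 = 7)
L = 19/3 (L = 7 - (1 - 3)*(-4 + 2)/6 = 7 - (-1)*(-2)/3 = 7 - ⅙*4 = 7 - ⅔ = 19/3 ≈ 6.3333)
u(D) = 7
j(d) = 4/3 + d (j(d) = (d - 5) + 19/3 = (-5 + d) + 19/3 = 4/3 + d)
O(V) = -35/3 + 7*V (O(V) = 7*((4/3 - 3) + V) = 7*(-5/3 + V) = -35/3 + 7*V)
O(247)/(-57249) = (-35/3 + 7*247)/(-57249) = (-35/3 + 1729)*(-1/57249) = (5152/3)*(-1/57249) = -5152/171747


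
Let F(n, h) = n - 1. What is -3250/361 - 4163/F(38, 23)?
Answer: -1623093/13357 ≈ -121.52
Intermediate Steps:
F(n, h) = -1 + n
-3250/361 - 4163/F(38, 23) = -3250/361 - 4163/(-1 + 38) = -3250*1/361 - 4163/37 = -3250/361 - 4163*1/37 = -3250/361 - 4163/37 = -1623093/13357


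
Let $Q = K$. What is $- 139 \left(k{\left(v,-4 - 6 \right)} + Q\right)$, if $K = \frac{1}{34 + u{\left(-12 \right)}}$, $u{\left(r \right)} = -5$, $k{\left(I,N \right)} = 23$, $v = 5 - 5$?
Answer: $- \frac{92852}{29} \approx -3201.8$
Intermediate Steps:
$v = 0$ ($v = 5 - 5 = 0$)
$K = \frac{1}{29}$ ($K = \frac{1}{34 - 5} = \frac{1}{29} \approx 0.034483$)
$Q = \frac{1}{29} \approx 0.034483$
$- 139 \left(k{\left(v,-4 - 6 \right)} + Q\right) = - 139 \left(23 + \frac{1}{29}\right) = \left(-139\right) \frac{668}{29} = - \frac{92852}{29}$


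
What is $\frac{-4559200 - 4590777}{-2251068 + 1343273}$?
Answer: $\frac{9149977}{907795} \approx 10.079$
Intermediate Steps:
$\frac{-4559200 - 4590777}{-2251068 + 1343273} = - \frac{9149977}{-907795} = \left(-9149977\right) \left(- \frac{1}{907795}\right) = \frac{9149977}{907795}$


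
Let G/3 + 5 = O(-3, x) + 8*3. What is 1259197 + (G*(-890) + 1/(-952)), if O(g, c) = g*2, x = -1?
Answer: 1165711623/952 ≈ 1.2245e+6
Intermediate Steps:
O(g, c) = 2*g
G = 39 (G = -15 + 3*(2*(-3) + 8*3) = -15 + 3*(-6 + 24) = -15 + 3*18 = -15 + 54 = 39)
1259197 + (G*(-890) + 1/(-952)) = 1259197 + (39*(-890) + 1/(-952)) = 1259197 + (-34710 - 1/952) = 1259197 - 33043921/952 = 1165711623/952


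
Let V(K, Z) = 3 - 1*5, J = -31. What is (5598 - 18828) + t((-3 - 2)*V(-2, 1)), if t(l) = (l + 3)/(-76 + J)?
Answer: -1415623/107 ≈ -13230.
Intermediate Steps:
V(K, Z) = -2 (V(K, Z) = 3 - 5 = -2)
t(l) = -3/107 - l/107 (t(l) = (l + 3)/(-76 - 31) = (3 + l)/(-107) = (3 + l)*(-1/107) = -3/107 - l/107)
(5598 - 18828) + t((-3 - 2)*V(-2, 1)) = (5598 - 18828) + (-3/107 - (-3 - 2)*(-2)/107) = -13230 + (-3/107 - (-5)*(-2)/107) = -13230 + (-3/107 - 1/107*10) = -13230 + (-3/107 - 10/107) = -13230 - 13/107 = -1415623/107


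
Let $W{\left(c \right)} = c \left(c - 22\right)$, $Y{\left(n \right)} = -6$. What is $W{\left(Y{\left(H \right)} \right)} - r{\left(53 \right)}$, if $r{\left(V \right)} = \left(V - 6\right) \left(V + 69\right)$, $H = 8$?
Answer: $-5566$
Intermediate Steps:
$W{\left(c \right)} = c \left(-22 + c\right)$
$r{\left(V \right)} = \left(-6 + V\right) \left(69 + V\right)$
$W{\left(Y{\left(H \right)} \right)} - r{\left(53 \right)} = - 6 \left(-22 - 6\right) - \left(-414 + 53^{2} + 63 \cdot 53\right) = \left(-6\right) \left(-28\right) - \left(-414 + 2809 + 3339\right) = 168 - 5734 = -5566$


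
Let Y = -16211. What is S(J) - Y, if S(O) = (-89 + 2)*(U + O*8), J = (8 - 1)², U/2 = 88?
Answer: -33205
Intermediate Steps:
U = 176 (U = 2*88 = 176)
J = 49 (J = 7² = 49)
S(O) = -15312 - 696*O (S(O) = (-89 + 2)*(176 + O*8) = -87*(176 + 8*O) = -15312 - 696*O)
S(J) - Y = (-15312 - 696*49) - 1*(-16211) = (-15312 - 34104) + 16211 = -49416 + 16211 = -33205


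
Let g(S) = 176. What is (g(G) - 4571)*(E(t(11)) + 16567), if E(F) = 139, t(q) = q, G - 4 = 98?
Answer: -73422870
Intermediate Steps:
G = 102 (G = 4 + 98 = 102)
(g(G) - 4571)*(E(t(11)) + 16567) = (176 - 4571)*(139 + 16567) = -4395*16706 = -73422870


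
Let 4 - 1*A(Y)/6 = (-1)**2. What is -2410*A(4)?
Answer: -43380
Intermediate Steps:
A(Y) = 18 (A(Y) = 24 - 6*(-1)**2 = 24 - 6*1 = 24 - 6 = 18)
-2410*A(4) = -2410*18 = -43380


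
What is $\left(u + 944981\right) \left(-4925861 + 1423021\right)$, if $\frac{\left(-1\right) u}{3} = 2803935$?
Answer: $26155089780160$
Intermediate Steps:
$u = -8411805$ ($u = \left(-3\right) 2803935 = -8411805$)
$\left(u + 944981\right) \left(-4925861 + 1423021\right) = \left(-8411805 + 944981\right) \left(-4925861 + 1423021\right) = \left(-7466824\right) \left(-3502840\right) = 26155089780160$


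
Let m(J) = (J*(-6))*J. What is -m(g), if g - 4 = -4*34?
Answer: 104544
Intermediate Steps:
g = -132 (g = 4 - 4*34 = 4 - 136 = -132)
m(J) = -6*J² (m(J) = (-6*J)*J = -6*J²)
-m(g) = -(-6)*(-132)² = -(-6)*17424 = -1*(-104544) = 104544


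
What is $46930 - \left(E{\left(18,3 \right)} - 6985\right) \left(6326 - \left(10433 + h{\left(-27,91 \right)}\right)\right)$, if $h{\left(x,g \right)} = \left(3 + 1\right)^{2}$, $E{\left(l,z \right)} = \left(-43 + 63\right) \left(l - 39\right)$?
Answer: $-30483885$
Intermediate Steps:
$E{\left(l,z \right)} = -780 + 20 l$ ($E{\left(l,z \right)} = 20 \left(-39 + l\right) = -780 + 20 l$)
$h{\left(x,g \right)} = 16$ ($h{\left(x,g \right)} = 4^{2} = 16$)
$46930 - \left(E{\left(18,3 \right)} - 6985\right) \left(6326 - \left(10433 + h{\left(-27,91 \right)}\right)\right) = 46930 - \left(\left(-780 + 20 \cdot 18\right) - 6985\right) \left(6326 - 10449\right) = 46930 - \left(\left(-780 + 360\right) - 6985\right) \left(6326 - 10449\right) = 46930 - \left(-420 - 6985\right) \left(6326 - 10449\right) = 46930 - \left(-7405\right) \left(-4123\right) = 46930 - 30530815 = -30483885$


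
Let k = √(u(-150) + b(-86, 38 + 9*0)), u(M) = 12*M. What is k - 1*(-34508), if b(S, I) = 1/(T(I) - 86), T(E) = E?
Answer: 34508 + I*√259203/12 ≈ 34508.0 + 42.427*I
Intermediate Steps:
b(S, I) = 1/(-86 + I) (b(S, I) = 1/(I - 86) = 1/(-86 + I))
k = I*√259203/12 (k = √(12*(-150) + 1/(-86 + (38 + 9*0))) = √(-1800 + 1/(-86 + (38 + 0))) = √(-1800 + 1/(-86 + 38)) = √(-1800 + 1/(-48)) = √(-1800 - 1/48) = √(-86401/48) = I*√259203/12 ≈ 42.427*I)
k - 1*(-34508) = I*√259203/12 - 1*(-34508) = I*√259203/12 + 34508 = 34508 + I*√259203/12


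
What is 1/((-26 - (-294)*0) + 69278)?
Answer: 1/69252 ≈ 1.4440e-5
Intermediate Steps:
1/((-26 - (-294)*0) + 69278) = 1/((-26 - 49*0) + 69278) = 1/((-26 + 0) + 69278) = 1/(-26 + 69278) = 1/69252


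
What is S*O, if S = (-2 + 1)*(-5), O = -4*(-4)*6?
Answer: 480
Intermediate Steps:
O = 96 (O = 16*6 = 96)
S = 5 (S = -1*(-5) = 5)
S*O = 5*96 = 480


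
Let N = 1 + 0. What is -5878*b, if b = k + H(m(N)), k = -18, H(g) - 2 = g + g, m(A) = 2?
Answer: 70536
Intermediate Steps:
N = 1
H(g) = 2 + 2*g (H(g) = 2 + (g + g) = 2 + 2*g)
b = -12 (b = -18 + (2 + 2*2) = -18 + (2 + 4) = -18 + 6 = -12)
-5878*b = -5878*(-12) = 70536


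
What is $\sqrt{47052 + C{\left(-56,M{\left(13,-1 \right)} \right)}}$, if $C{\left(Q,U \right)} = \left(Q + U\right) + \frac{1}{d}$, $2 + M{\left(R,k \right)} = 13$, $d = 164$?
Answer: $\frac{\sqrt{316075109}}{82} \approx 216.81$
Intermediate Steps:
$M{\left(R,k \right)} = 11$ ($M{\left(R,k \right)} = -2 + 13 = 11$)
$C{\left(Q,U \right)} = \frac{1}{164} + Q + U$ ($C{\left(Q,U \right)} = \left(Q + U\right) + \frac{1}{164} = \frac{1}{164} + Q + U$)
$\sqrt{47052 + C{\left(-56,M{\left(13,-1 \right)} \right)}} = \sqrt{47052 + \left(\frac{1}{164} - 56 + 11\right)} = \sqrt{47052 - \frac{7379}{164}} = \sqrt{\frac{7709149}{164}} = \frac{\sqrt{316075109}}{82}$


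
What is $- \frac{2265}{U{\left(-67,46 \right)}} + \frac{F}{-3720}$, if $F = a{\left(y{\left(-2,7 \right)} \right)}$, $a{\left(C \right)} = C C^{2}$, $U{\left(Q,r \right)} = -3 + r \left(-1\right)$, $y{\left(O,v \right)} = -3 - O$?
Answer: $\frac{8425849}{182280} \approx 46.225$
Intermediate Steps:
$U{\left(Q,r \right)} = -3 - r$
$a{\left(C \right)} = C^{3}$
$F = -1$ ($F = \left(-3 - -2\right)^{3} = \left(-3 + 2\right)^{3} = \left(-1\right)^{3} = -1$)
$- \frac{2265}{U{\left(-67,46 \right)}} + \frac{F}{-3720} = - \frac{2265}{-3 - 46} - \frac{1}{-3720} = - \frac{2265}{-3 - 46} - - \frac{1}{3720} = - \frac{2265}{-49} + \frac{1}{3720} = \left(-2265\right) \left(- \frac{1}{49}\right) + \frac{1}{3720} = \frac{2265}{49} + \frac{1}{3720} = \frac{8425849}{182280}$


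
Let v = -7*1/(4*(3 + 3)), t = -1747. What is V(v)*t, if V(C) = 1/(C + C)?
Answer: 20964/7 ≈ 2994.9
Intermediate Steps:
v = -7/24 (v = -7/(6*4) = -7/24 ≈ -0.29167)
V(C) = 1/(2*C)
V(v)*t = (1/(2*(-7/24)))*(-1747) = ((½)*(-24/7))*(-1747) = -12/7*(-1747) = 20964/7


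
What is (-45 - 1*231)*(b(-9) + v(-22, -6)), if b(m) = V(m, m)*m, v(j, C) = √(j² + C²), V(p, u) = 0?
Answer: -552*√130 ≈ -6293.8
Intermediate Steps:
v(j, C) = √(C² + j²)
b(m) = 0 (b(m) = 0*m = 0)
(-45 - 1*231)*(b(-9) + v(-22, -6)) = (-45 - 1*231)*(0 + √((-6)² + (-22)²)) = (-45 - 231)*(0 + √(36 + 484)) = -276*(0 + √520) = -276*(0 + 2*√130) = -552*√130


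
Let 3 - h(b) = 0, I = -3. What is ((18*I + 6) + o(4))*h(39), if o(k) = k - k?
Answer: -144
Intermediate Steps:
o(k) = 0
h(b) = 3 (h(b) = 3 - 1*0 = 3 + 0 = 3)
((18*I + 6) + o(4))*h(39) = ((18*(-3) + 6) + 0)*3 = ((-54 + 6) + 0)*3 = (-48 + 0)*3 = -48*3 = -144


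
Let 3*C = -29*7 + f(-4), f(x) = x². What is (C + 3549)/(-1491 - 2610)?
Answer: -10460/12303 ≈ -0.85020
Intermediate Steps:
C = -187/3 (C = (-29*7 + (-4)²)/3 = (-203 + 16)/3 = (⅓)*(-187) = -187/3 ≈ -62.333)
(C + 3549)/(-1491 - 2610) = (-187/3 + 3549)/(-1491 - 2610) = (10460/3)/(-4101) = (10460/3)*(-1/4101) = -10460/12303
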